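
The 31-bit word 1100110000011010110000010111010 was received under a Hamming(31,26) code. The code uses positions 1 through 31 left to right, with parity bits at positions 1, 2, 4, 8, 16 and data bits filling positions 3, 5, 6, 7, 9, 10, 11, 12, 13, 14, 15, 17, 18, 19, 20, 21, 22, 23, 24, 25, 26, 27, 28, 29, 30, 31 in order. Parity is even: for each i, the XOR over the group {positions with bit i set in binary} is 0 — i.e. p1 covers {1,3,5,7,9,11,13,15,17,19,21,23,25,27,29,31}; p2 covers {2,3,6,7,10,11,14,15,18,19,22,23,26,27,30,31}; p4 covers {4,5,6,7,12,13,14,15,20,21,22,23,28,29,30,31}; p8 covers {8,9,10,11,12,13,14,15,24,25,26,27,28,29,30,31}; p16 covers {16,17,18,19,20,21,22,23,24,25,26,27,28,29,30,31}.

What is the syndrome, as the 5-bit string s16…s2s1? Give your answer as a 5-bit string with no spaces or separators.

10110

s1 (pos 1,3,5,7,9,11,13,15,17,19,21,23,25,27,29,31): 1⊕0⊕1⊕0⊕0⊕0⊕1⊕1⊕1⊕0⊕0⊕0⊕0⊕1⊕0⊕0 = 0
s2 (pos 2,3,6,7,10,11,14,15,18,19,22,23,26,27,30,31): 1⊕0⊕1⊕0⊕0⊕0⊕0⊕1⊕1⊕0⊕0⊕0⊕1⊕1⊕1⊕0 = 1
s4 (pos 4,5,6,7,12,13,14,15,20,21,22,23,28,29,30,31): 0⊕1⊕1⊕0⊕1⊕1⊕0⊕1⊕0⊕0⊕0⊕0⊕1⊕0⊕1⊕0 = 1
s8 (pos 8,9,10,11,12,13,14,15,24,25,26,27,28,29,30,31): 0⊕0⊕0⊕0⊕1⊕1⊕0⊕1⊕1⊕0⊕1⊕1⊕1⊕0⊕1⊕0 = 0
s16 (pos 16,17,18,19,20,21,22,23,24,25,26,27,28,29,30,31): 0⊕1⊕1⊕0⊕0⊕0⊕0⊕0⊕1⊕0⊕1⊕1⊕1⊕0⊕1⊕0 = 1
Syndrome s16…s1 = 10110 → error at position 22.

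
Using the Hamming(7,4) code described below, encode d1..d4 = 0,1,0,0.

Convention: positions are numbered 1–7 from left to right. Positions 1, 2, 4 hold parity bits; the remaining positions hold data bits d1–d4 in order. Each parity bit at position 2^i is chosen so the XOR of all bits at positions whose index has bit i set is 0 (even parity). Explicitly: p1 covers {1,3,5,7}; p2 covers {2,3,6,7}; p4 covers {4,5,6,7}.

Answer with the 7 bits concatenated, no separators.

Place data at non-parity positions: p1 p2 0 p4 1 0 0
p1 (pos 1,3,5,7): XOR of data positions = 0⊕1⊕0 = 1
p2 (pos 2,3,6,7): XOR of data positions = 0⊕0⊕0 = 0
p4 (pos 4,5,6,7): XOR of data positions = 1⊕0⊕0 = 1
Codeword: 1001100

1001100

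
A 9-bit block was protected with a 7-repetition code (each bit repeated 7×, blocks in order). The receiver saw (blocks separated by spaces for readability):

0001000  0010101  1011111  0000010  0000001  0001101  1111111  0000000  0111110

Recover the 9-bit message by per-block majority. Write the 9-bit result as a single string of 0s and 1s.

Block 1 (0001000): 1 one → 0
Block 2 (0010101): 3 ones → 0
Block 3 (1011111): 6 ones → 1
Block 4 (0000010): 1 one → 0
Block 5 (0000001): 1 one → 0
Block 6 (0001101): 3 ones → 0
Block 7 (1111111): 7 ones → 1
Block 8 (0000000): 0 ones → 0
Block 9 (0111110): 5 ones → 1

001000101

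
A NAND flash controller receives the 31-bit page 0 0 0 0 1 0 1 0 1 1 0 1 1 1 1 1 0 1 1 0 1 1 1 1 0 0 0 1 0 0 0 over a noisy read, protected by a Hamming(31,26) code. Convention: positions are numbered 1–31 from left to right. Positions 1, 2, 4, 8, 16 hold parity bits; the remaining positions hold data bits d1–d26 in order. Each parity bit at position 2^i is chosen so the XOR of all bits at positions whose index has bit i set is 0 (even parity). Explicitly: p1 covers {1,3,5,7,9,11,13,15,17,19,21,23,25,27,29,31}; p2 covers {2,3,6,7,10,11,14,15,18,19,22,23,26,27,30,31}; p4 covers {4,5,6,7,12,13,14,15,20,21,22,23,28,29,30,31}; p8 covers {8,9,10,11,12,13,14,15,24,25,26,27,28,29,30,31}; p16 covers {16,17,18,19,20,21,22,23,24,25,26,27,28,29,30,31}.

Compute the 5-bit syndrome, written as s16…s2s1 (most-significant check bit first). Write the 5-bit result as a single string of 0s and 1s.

s1 (pos 1,3,5,7,9,11,13,15,17,19,21,23,25,27,29,31): 0⊕0⊕1⊕1⊕1⊕0⊕1⊕1⊕0⊕1⊕1⊕1⊕0⊕0⊕0⊕0 = 0
s2 (pos 2,3,6,7,10,11,14,15,18,19,22,23,26,27,30,31): 0⊕0⊕0⊕1⊕1⊕0⊕1⊕1⊕1⊕1⊕1⊕1⊕0⊕0⊕0⊕0 = 0
s4 (pos 4,5,6,7,12,13,14,15,20,21,22,23,28,29,30,31): 0⊕1⊕0⊕1⊕1⊕1⊕1⊕1⊕0⊕1⊕1⊕1⊕1⊕0⊕0⊕0 = 0
s8 (pos 8,9,10,11,12,13,14,15,24,25,26,27,28,29,30,31): 0⊕1⊕1⊕0⊕1⊕1⊕1⊕1⊕1⊕0⊕0⊕0⊕1⊕0⊕0⊕0 = 0
s16 (pos 16,17,18,19,20,21,22,23,24,25,26,27,28,29,30,31): 1⊕0⊕1⊕1⊕0⊕1⊕1⊕1⊕1⊕0⊕0⊕0⊕1⊕0⊕0⊕0 = 0
Syndrome s16…s1 = 00000 → no error.

00000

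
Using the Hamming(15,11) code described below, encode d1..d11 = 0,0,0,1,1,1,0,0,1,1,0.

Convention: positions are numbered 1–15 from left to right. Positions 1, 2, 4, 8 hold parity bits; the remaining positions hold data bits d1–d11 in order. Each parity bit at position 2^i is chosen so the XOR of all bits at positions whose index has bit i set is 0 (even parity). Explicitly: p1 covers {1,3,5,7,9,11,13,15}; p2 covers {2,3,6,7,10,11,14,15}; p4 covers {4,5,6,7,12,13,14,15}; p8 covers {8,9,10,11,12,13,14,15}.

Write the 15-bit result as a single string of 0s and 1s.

110100101100110

Place data at non-parity positions: p1 p2 0 p4 0 0 1 p8 1 1 0 0 1 1 0
p1 (pos 1,3,5,7,9,11,13,15): XOR of data positions = 0⊕0⊕1⊕1⊕0⊕1⊕0 = 1
p2 (pos 2,3,6,7,10,11,14,15): XOR of data positions = 0⊕0⊕1⊕1⊕0⊕1⊕0 = 1
p4 (pos 4,5,6,7,12,13,14,15): XOR of data positions = 0⊕0⊕1⊕0⊕1⊕1⊕0 = 1
p8 (pos 8,9,10,11,12,13,14,15): XOR of data positions = 1⊕1⊕0⊕0⊕1⊕1⊕0 = 0
Codeword: 110100101100110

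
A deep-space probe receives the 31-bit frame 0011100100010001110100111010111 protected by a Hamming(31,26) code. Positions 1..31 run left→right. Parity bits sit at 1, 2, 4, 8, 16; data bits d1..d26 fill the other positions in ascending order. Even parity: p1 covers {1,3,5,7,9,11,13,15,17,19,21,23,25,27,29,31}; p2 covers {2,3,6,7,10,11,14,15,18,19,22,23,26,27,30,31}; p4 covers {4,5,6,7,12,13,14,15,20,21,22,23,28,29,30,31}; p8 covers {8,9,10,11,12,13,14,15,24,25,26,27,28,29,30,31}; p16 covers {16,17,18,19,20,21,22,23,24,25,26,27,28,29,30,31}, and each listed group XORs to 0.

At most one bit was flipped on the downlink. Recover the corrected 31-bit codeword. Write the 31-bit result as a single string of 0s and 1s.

0011100100010000110100111010111

s1 (pos 1,3,5,7,9,11,13,15,17,19,21,23,25,27,29,31): 0⊕1⊕1⊕0⊕0⊕0⊕0⊕0⊕1⊕0⊕0⊕1⊕1⊕1⊕1⊕1 = 0
s2 (pos 2,3,6,7,10,11,14,15,18,19,22,23,26,27,30,31): 0⊕1⊕0⊕0⊕0⊕0⊕0⊕0⊕1⊕0⊕0⊕1⊕0⊕1⊕1⊕1 = 0
s4 (pos 4,5,6,7,12,13,14,15,20,21,22,23,28,29,30,31): 1⊕1⊕0⊕0⊕1⊕0⊕0⊕0⊕1⊕0⊕0⊕1⊕0⊕1⊕1⊕1 = 0
s8 (pos 8,9,10,11,12,13,14,15,24,25,26,27,28,29,30,31): 1⊕0⊕0⊕0⊕1⊕0⊕0⊕0⊕1⊕1⊕0⊕1⊕0⊕1⊕1⊕1 = 0
s16 (pos 16,17,18,19,20,21,22,23,24,25,26,27,28,29,30,31): 1⊕1⊕1⊕0⊕1⊕0⊕0⊕1⊕1⊕1⊕0⊕1⊕0⊕1⊕1⊕1 = 1
Syndrome s16…s1 = 10000 → error at position 16.
Flip position 16: 0011100100010001110100111010111 → 0011100100010000110100111010111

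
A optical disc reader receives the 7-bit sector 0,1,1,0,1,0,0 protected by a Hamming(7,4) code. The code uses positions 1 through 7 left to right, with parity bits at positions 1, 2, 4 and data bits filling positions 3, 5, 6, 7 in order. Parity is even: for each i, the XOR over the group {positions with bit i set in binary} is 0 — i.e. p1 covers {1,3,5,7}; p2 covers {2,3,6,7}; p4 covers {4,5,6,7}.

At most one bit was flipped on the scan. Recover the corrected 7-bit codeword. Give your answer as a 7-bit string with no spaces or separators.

s1 (pos 1,3,5,7): 0⊕1⊕1⊕0 = 0
s2 (pos 2,3,6,7): 1⊕1⊕0⊕0 = 0
s4 (pos 4,5,6,7): 0⊕1⊕0⊕0 = 1
Syndrome s4…s1 = 100 → error at position 4.
Flip position 4: 0110100 → 0111100

0111100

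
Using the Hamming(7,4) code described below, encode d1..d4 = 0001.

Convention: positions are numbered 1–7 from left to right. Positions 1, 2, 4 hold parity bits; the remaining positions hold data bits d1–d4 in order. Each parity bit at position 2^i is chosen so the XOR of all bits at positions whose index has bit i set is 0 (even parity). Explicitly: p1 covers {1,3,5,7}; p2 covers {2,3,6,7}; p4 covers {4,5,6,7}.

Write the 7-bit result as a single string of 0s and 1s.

Place data at non-parity positions: p1 p2 0 p4 0 0 1
p1 (pos 1,3,5,7): XOR of data positions = 0⊕0⊕1 = 1
p2 (pos 2,3,6,7): XOR of data positions = 0⊕0⊕1 = 1
p4 (pos 4,5,6,7): XOR of data positions = 0⊕0⊕1 = 1
Codeword: 1101001

1101001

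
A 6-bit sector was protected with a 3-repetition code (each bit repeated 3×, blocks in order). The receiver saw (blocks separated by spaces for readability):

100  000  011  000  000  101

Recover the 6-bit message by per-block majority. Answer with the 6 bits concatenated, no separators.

001001

Block 1 (100): 1 one → 0
Block 2 (000): 0 ones → 0
Block 3 (011): 2 ones → 1
Block 4 (000): 0 ones → 0
Block 5 (000): 0 ones → 0
Block 6 (101): 2 ones → 1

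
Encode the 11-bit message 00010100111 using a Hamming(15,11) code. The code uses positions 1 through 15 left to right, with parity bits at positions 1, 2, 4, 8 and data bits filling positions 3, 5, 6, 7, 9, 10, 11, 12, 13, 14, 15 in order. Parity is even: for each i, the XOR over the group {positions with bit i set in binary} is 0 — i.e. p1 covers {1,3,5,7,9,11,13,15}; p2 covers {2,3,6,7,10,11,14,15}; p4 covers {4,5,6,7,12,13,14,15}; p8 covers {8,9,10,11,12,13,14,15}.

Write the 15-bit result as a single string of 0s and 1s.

100000100100111

Place data at non-parity positions: p1 p2 0 p4 0 0 1 p8 0 1 0 0 1 1 1
p1 (pos 1,3,5,7,9,11,13,15): XOR of data positions = 0⊕0⊕1⊕0⊕0⊕1⊕1 = 1
p2 (pos 2,3,6,7,10,11,14,15): XOR of data positions = 0⊕0⊕1⊕1⊕0⊕1⊕1 = 0
p4 (pos 4,5,6,7,12,13,14,15): XOR of data positions = 0⊕0⊕1⊕0⊕1⊕1⊕1 = 0
p8 (pos 8,9,10,11,12,13,14,15): XOR of data positions = 0⊕1⊕0⊕0⊕1⊕1⊕1 = 0
Codeword: 100000100100111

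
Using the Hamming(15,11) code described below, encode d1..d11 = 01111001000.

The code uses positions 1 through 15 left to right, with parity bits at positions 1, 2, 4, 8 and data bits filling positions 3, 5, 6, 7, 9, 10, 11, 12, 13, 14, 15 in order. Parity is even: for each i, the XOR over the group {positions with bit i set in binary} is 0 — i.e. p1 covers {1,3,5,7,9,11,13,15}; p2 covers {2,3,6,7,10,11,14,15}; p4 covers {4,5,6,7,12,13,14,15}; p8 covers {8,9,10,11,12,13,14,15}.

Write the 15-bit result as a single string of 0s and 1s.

100011101001000

Place data at non-parity positions: p1 p2 0 p4 1 1 1 p8 1 0 0 1 0 0 0
p1 (pos 1,3,5,7,9,11,13,15): XOR of data positions = 0⊕1⊕1⊕1⊕0⊕0⊕0 = 1
p2 (pos 2,3,6,7,10,11,14,15): XOR of data positions = 0⊕1⊕1⊕0⊕0⊕0⊕0 = 0
p4 (pos 4,5,6,7,12,13,14,15): XOR of data positions = 1⊕1⊕1⊕1⊕0⊕0⊕0 = 0
p8 (pos 8,9,10,11,12,13,14,15): XOR of data positions = 1⊕0⊕0⊕1⊕0⊕0⊕0 = 0
Codeword: 100011101001000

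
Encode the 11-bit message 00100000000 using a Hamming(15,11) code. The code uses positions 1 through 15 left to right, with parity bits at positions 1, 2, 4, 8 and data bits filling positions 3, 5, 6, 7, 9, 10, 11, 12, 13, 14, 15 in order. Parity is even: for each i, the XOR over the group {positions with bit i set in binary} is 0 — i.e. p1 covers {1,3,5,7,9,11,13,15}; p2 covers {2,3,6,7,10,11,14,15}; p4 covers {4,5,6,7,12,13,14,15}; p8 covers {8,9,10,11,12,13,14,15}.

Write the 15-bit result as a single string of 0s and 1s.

010101000000000

Place data at non-parity positions: p1 p2 0 p4 0 1 0 p8 0 0 0 0 0 0 0
p1 (pos 1,3,5,7,9,11,13,15): XOR of data positions = 0⊕0⊕0⊕0⊕0⊕0⊕0 = 0
p2 (pos 2,3,6,7,10,11,14,15): XOR of data positions = 0⊕1⊕0⊕0⊕0⊕0⊕0 = 1
p4 (pos 4,5,6,7,12,13,14,15): XOR of data positions = 0⊕1⊕0⊕0⊕0⊕0⊕0 = 1
p8 (pos 8,9,10,11,12,13,14,15): XOR of data positions = 0⊕0⊕0⊕0⊕0⊕0⊕0 = 0
Codeword: 010101000000000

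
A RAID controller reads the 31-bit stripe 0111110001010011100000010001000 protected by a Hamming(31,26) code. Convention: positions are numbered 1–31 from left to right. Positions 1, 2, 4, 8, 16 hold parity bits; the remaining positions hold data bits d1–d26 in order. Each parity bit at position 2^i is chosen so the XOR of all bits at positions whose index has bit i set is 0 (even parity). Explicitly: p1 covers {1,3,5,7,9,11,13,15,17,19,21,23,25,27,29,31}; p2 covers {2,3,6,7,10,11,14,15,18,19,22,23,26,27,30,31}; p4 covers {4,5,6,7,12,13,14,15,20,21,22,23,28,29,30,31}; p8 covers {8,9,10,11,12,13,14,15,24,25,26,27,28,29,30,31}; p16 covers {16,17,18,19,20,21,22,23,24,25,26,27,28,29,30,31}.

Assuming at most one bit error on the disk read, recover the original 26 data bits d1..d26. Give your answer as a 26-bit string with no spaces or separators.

s1 (pos 1,3,5,7,9,11,13,15,17,19,21,23,25,27,29,31): 0⊕1⊕1⊕0⊕0⊕0⊕0⊕1⊕1⊕0⊕0⊕0⊕0⊕0⊕0⊕0 = 0
s2 (pos 2,3,6,7,10,11,14,15,18,19,22,23,26,27,30,31): 1⊕1⊕1⊕0⊕1⊕0⊕0⊕1⊕0⊕0⊕0⊕0⊕0⊕0⊕0⊕0 = 1
s4 (pos 4,5,6,7,12,13,14,15,20,21,22,23,28,29,30,31): 1⊕1⊕1⊕0⊕1⊕0⊕0⊕1⊕0⊕0⊕0⊕0⊕1⊕0⊕0⊕0 = 0
s8 (pos 8,9,10,11,12,13,14,15,24,25,26,27,28,29,30,31): 0⊕0⊕1⊕0⊕1⊕0⊕0⊕1⊕1⊕0⊕0⊕0⊕1⊕0⊕0⊕0 = 1
s16 (pos 16,17,18,19,20,21,22,23,24,25,26,27,28,29,30,31): 1⊕1⊕0⊕0⊕0⊕0⊕0⊕0⊕1⊕0⊕0⊕0⊕1⊕0⊕0⊕0 = 0
Syndrome s16…s1 = 01010 → error at position 10.
Flip position 10: 0111110001010011100000010001000 → 0111110000010011100000010001000
Read data bits from positions 3,5,6,7,9,10,11,12,13,14,15,17,18,19,20,21,22,23,24,25,26,27,28,29,30,31: 11100001001100000010001000

11100001001100000010001000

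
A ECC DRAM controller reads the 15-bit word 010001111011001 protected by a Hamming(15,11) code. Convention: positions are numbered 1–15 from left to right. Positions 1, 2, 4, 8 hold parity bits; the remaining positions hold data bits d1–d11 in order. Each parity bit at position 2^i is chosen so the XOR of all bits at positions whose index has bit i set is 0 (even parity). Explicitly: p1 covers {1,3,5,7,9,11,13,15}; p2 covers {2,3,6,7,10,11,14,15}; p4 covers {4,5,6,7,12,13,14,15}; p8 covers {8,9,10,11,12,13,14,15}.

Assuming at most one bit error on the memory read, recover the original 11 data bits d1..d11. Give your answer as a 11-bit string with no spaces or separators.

s1 (pos 1,3,5,7,9,11,13,15): 0⊕0⊕0⊕1⊕1⊕1⊕0⊕1 = 0
s2 (pos 2,3,6,7,10,11,14,15): 1⊕0⊕1⊕1⊕0⊕1⊕0⊕1 = 1
s4 (pos 4,5,6,7,12,13,14,15): 0⊕0⊕1⊕1⊕1⊕0⊕0⊕1 = 0
s8 (pos 8,9,10,11,12,13,14,15): 1⊕1⊕0⊕1⊕1⊕0⊕0⊕1 = 1
Syndrome s8…s1 = 1010 → error at position 10.
Flip position 10: 010001111011001 → 010001111111001
Read data bits from positions 3,5,6,7,9,10,11,12,13,14,15: 00111111001

00111111001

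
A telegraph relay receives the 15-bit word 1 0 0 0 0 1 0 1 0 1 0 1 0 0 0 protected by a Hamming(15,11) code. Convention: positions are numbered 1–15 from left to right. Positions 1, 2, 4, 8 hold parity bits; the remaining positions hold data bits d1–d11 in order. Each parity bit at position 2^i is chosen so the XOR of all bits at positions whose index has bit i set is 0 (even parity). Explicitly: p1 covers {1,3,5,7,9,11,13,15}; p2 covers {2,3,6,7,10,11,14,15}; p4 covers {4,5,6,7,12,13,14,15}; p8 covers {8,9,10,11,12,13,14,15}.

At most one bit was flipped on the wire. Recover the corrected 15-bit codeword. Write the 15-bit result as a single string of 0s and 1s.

s1 (pos 1,3,5,7,9,11,13,15): 1⊕0⊕0⊕0⊕0⊕0⊕0⊕0 = 1
s2 (pos 2,3,6,7,10,11,14,15): 0⊕0⊕1⊕0⊕1⊕0⊕0⊕0 = 0
s4 (pos 4,5,6,7,12,13,14,15): 0⊕0⊕1⊕0⊕1⊕0⊕0⊕0 = 0
s8 (pos 8,9,10,11,12,13,14,15): 1⊕0⊕1⊕0⊕1⊕0⊕0⊕0 = 1
Syndrome s8…s1 = 1001 → error at position 9.
Flip position 9: 100001010101000 → 100001011101000

100001011101000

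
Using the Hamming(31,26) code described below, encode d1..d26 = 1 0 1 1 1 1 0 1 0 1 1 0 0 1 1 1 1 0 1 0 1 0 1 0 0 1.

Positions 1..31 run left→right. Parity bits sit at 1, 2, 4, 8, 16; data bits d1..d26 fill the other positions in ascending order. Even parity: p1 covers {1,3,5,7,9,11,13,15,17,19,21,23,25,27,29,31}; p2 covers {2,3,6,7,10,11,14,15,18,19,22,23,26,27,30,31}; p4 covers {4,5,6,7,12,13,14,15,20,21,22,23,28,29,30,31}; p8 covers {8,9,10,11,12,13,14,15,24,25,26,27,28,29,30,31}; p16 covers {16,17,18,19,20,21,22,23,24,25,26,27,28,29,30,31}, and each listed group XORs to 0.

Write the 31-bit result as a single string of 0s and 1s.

Place data at non-parity positions: p1 p2 1 p4 0 1 1 p8 1 1 0 1 0 1 1 p16 0 0 1 1 1 1 0 1 0 1 0 1 0 0 1
p1 (pos 1,3,5,7,9,11,13,15,17,19,21,23,25,27,29,31): XOR of data positions = 1⊕0⊕1⊕1⊕0⊕0⊕1⊕0⊕1⊕1⊕0⊕0⊕0⊕0⊕1 = 1
p2 (pos 2,3,6,7,10,11,14,15,18,19,22,23,26,27,30,31): XOR of data positions = 1⊕1⊕1⊕1⊕0⊕1⊕1⊕0⊕1⊕1⊕0⊕1⊕0⊕0⊕1 = 0
p4 (pos 4,5,6,7,12,13,14,15,20,21,22,23,28,29,30,31): XOR of data positions = 0⊕1⊕1⊕1⊕0⊕1⊕1⊕1⊕1⊕1⊕0⊕1⊕0⊕0⊕1 = 0
p8 (pos 8,9,10,11,12,13,14,15,24,25,26,27,28,29,30,31): XOR of data positions = 1⊕1⊕0⊕1⊕0⊕1⊕1⊕1⊕0⊕1⊕0⊕1⊕0⊕0⊕1 = 1
p16 (pos 16,17,18,19,20,21,22,23,24,25,26,27,28,29,30,31): XOR of data positions = 0⊕0⊕1⊕1⊕1⊕1⊕0⊕1⊕0⊕1⊕0⊕1⊕0⊕0⊕1 = 0
Codeword: 1010011111010110001111010101001

1010011111010110001111010101001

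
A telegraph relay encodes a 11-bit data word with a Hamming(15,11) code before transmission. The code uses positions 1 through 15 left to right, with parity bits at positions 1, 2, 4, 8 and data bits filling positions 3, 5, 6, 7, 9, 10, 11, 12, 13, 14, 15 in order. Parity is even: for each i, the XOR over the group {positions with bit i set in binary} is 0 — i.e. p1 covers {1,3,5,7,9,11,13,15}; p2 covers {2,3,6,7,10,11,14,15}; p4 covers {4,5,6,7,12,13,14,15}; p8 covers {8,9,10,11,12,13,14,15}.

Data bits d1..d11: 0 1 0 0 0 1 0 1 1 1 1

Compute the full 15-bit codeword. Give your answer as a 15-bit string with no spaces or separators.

110110010101111

Place data at non-parity positions: p1 p2 0 p4 1 0 0 p8 0 1 0 1 1 1 1
p1 (pos 1,3,5,7,9,11,13,15): XOR of data positions = 0⊕1⊕0⊕0⊕0⊕1⊕1 = 1
p2 (pos 2,3,6,7,10,11,14,15): XOR of data positions = 0⊕0⊕0⊕1⊕0⊕1⊕1 = 1
p4 (pos 4,5,6,7,12,13,14,15): XOR of data positions = 1⊕0⊕0⊕1⊕1⊕1⊕1 = 1
p8 (pos 8,9,10,11,12,13,14,15): XOR of data positions = 0⊕1⊕0⊕1⊕1⊕1⊕1 = 1
Codeword: 110110010101111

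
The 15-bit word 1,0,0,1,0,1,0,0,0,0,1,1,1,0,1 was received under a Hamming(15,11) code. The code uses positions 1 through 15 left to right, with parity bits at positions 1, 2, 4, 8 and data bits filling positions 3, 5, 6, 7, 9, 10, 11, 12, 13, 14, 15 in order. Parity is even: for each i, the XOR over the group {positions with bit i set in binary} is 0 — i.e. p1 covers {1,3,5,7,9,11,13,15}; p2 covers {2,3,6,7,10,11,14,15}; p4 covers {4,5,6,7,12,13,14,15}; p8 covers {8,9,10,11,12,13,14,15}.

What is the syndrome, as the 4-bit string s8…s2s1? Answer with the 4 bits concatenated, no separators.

s1 (pos 1,3,5,7,9,11,13,15): 1⊕0⊕0⊕0⊕0⊕1⊕1⊕1 = 0
s2 (pos 2,3,6,7,10,11,14,15): 0⊕0⊕1⊕0⊕0⊕1⊕0⊕1 = 1
s4 (pos 4,5,6,7,12,13,14,15): 1⊕0⊕1⊕0⊕1⊕1⊕0⊕1 = 1
s8 (pos 8,9,10,11,12,13,14,15): 0⊕0⊕0⊕1⊕1⊕1⊕0⊕1 = 0
Syndrome s8…s1 = 0110 → error at position 6.

0110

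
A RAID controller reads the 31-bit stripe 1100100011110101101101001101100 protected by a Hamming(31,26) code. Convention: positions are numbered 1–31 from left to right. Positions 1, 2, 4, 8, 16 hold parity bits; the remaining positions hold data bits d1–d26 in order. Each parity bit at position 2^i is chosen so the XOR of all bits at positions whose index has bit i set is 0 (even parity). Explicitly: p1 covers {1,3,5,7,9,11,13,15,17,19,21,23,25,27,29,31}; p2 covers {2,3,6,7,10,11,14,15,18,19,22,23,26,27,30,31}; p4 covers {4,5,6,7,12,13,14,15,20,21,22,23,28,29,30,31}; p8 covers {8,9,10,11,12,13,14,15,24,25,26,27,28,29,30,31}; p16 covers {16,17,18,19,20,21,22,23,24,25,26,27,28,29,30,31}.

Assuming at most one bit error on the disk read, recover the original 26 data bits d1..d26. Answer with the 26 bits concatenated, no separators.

01001111010101101001101110

s1 (pos 1,3,5,7,9,11,13,15,17,19,21,23,25,27,29,31): 1⊕0⊕1⊕0⊕1⊕1⊕0⊕0⊕1⊕1⊕0⊕0⊕1⊕0⊕1⊕0 = 0
s2 (pos 2,3,6,7,10,11,14,15,18,19,22,23,26,27,30,31): 1⊕0⊕0⊕0⊕1⊕1⊕1⊕0⊕0⊕1⊕1⊕0⊕1⊕0⊕0⊕0 = 1
s4 (pos 4,5,6,7,12,13,14,15,20,21,22,23,28,29,30,31): 0⊕1⊕0⊕0⊕1⊕0⊕1⊕0⊕1⊕0⊕1⊕0⊕1⊕1⊕0⊕0 = 1
s8 (pos 8,9,10,11,12,13,14,15,24,25,26,27,28,29,30,31): 0⊕1⊕1⊕1⊕1⊕0⊕1⊕0⊕0⊕1⊕1⊕0⊕1⊕1⊕0⊕0 = 1
s16 (pos 16,17,18,19,20,21,22,23,24,25,26,27,28,29,30,31): 1⊕1⊕0⊕1⊕1⊕0⊕1⊕0⊕0⊕1⊕1⊕0⊕1⊕1⊕0⊕0 = 1
Syndrome s16…s1 = 11110 → error at position 30.
Flip position 30: 1100100011110101101101001101100 → 1100100011110101101101001101110
Read data bits from positions 3,5,6,7,9,10,11,12,13,14,15,17,18,19,20,21,22,23,24,25,26,27,28,29,30,31: 01001111010101101001101110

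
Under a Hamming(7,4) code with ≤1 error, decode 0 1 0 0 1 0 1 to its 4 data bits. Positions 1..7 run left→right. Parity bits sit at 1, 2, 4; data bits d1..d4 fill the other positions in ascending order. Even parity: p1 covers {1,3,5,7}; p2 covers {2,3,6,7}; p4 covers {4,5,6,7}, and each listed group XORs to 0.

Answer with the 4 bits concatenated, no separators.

s1 (pos 1,3,5,7): 0⊕0⊕1⊕1 = 0
s2 (pos 2,3,6,7): 1⊕0⊕0⊕1 = 0
s4 (pos 4,5,6,7): 0⊕1⊕0⊕1 = 0
Syndrome s4…s1 = 000 → no error.
Read data bits from positions 3,5,6,7: 0101

0101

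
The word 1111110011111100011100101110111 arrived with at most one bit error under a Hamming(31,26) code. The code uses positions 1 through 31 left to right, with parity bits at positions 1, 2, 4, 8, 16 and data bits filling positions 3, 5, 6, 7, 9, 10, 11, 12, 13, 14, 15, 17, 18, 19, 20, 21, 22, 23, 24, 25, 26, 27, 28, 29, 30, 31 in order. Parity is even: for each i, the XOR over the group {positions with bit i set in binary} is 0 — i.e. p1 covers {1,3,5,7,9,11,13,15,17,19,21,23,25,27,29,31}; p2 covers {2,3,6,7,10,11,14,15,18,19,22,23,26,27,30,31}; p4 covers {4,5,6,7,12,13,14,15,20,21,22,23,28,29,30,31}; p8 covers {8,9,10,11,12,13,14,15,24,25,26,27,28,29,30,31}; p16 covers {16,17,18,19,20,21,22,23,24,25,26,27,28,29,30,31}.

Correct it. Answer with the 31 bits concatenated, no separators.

s1 (pos 1,3,5,7,9,11,13,15,17,19,21,23,25,27,29,31): 1⊕1⊕1⊕0⊕1⊕1⊕1⊕0⊕0⊕1⊕0⊕1⊕1⊕1⊕1⊕1 = 0
s2 (pos 2,3,6,7,10,11,14,15,18,19,22,23,26,27,30,31): 1⊕1⊕1⊕0⊕1⊕1⊕1⊕0⊕1⊕1⊕0⊕1⊕1⊕1⊕1⊕1 = 1
s4 (pos 4,5,6,7,12,13,14,15,20,21,22,23,28,29,30,31): 1⊕1⊕1⊕0⊕1⊕1⊕1⊕0⊕1⊕0⊕0⊕1⊕0⊕1⊕1⊕1 = 1
s8 (pos 8,9,10,11,12,13,14,15,24,25,26,27,28,29,30,31): 0⊕1⊕1⊕1⊕1⊕1⊕1⊕0⊕0⊕1⊕1⊕1⊕0⊕1⊕1⊕1 = 0
s16 (pos 16,17,18,19,20,21,22,23,24,25,26,27,28,29,30,31): 0⊕0⊕1⊕1⊕1⊕0⊕0⊕1⊕0⊕1⊕1⊕1⊕0⊕1⊕1⊕1 = 0
Syndrome s16…s1 = 00110 → error at position 6.
Flip position 6: 1111110011111100011100101110111 → 1111100011111100011100101110111

1111100011111100011100101110111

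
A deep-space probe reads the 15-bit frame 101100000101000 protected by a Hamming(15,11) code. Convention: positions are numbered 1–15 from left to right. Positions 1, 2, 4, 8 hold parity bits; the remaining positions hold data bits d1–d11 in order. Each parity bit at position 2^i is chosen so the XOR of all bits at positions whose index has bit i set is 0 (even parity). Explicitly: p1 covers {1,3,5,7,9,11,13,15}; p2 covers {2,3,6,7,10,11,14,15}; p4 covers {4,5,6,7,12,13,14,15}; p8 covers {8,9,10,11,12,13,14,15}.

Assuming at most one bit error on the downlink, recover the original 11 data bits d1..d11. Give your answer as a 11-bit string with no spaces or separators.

s1 (pos 1,3,5,7,9,11,13,15): 1⊕1⊕0⊕0⊕0⊕0⊕0⊕0 = 0
s2 (pos 2,3,6,7,10,11,14,15): 0⊕1⊕0⊕0⊕1⊕0⊕0⊕0 = 0
s4 (pos 4,5,6,7,12,13,14,15): 1⊕0⊕0⊕0⊕1⊕0⊕0⊕0 = 0
s8 (pos 8,9,10,11,12,13,14,15): 0⊕0⊕1⊕0⊕1⊕0⊕0⊕0 = 0
Syndrome s8…s1 = 0000 → no error.
Read data bits from positions 3,5,6,7,9,10,11,12,13,14,15: 10000101000

10000101000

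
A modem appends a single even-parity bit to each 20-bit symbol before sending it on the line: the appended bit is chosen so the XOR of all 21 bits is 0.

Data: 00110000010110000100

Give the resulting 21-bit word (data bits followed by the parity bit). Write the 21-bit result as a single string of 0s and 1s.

001100000101100001000

XOR of the 20 data bits: 0⊕0⊕1⊕1⊕0⊕0⊕0⊕0⊕0⊕1⊕0⊕1⊕1⊕0⊕0⊕0⊕0⊕1⊕0⊕0 = 0
Parity bit = 0 (so all 21 bits XOR to 0).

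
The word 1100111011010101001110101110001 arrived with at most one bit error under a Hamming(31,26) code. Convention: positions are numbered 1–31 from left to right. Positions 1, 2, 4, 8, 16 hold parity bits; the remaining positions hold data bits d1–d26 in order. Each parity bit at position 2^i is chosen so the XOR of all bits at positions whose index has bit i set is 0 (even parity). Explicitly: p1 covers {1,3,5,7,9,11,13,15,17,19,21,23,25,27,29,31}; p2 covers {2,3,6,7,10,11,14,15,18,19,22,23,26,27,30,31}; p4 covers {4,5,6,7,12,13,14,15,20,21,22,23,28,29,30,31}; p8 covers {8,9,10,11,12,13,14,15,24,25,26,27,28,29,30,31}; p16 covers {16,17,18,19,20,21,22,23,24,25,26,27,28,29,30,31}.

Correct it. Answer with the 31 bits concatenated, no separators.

1100111011010101001010101110001

s1 (pos 1,3,5,7,9,11,13,15,17,19,21,23,25,27,29,31): 1⊕0⊕1⊕1⊕1⊕0⊕0⊕0⊕0⊕1⊕1⊕1⊕1⊕1⊕0⊕1 = 0
s2 (pos 2,3,6,7,10,11,14,15,18,19,22,23,26,27,30,31): 1⊕0⊕1⊕1⊕1⊕0⊕1⊕0⊕0⊕1⊕0⊕1⊕1⊕1⊕0⊕1 = 0
s4 (pos 4,5,6,7,12,13,14,15,20,21,22,23,28,29,30,31): 0⊕1⊕1⊕1⊕1⊕0⊕1⊕0⊕1⊕1⊕0⊕1⊕0⊕0⊕0⊕1 = 1
s8 (pos 8,9,10,11,12,13,14,15,24,25,26,27,28,29,30,31): 0⊕1⊕1⊕0⊕1⊕0⊕1⊕0⊕0⊕1⊕1⊕1⊕0⊕0⊕0⊕1 = 0
s16 (pos 16,17,18,19,20,21,22,23,24,25,26,27,28,29,30,31): 1⊕0⊕0⊕1⊕1⊕1⊕0⊕1⊕0⊕1⊕1⊕1⊕0⊕0⊕0⊕1 = 1
Syndrome s16…s1 = 10100 → error at position 20.
Flip position 20: 1100111011010101001110101110001 → 1100111011010101001010101110001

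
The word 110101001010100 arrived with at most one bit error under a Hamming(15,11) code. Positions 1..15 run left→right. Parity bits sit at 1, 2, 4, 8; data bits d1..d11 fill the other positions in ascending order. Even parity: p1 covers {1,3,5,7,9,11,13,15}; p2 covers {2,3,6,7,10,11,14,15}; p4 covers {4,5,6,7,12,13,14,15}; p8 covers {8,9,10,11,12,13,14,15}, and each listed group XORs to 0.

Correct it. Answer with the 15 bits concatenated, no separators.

110101001010110

s1 (pos 1,3,5,7,9,11,13,15): 1⊕0⊕0⊕0⊕1⊕1⊕1⊕0 = 0
s2 (pos 2,3,6,7,10,11,14,15): 1⊕0⊕1⊕0⊕0⊕1⊕0⊕0 = 1
s4 (pos 4,5,6,7,12,13,14,15): 1⊕0⊕1⊕0⊕0⊕1⊕0⊕0 = 1
s8 (pos 8,9,10,11,12,13,14,15): 0⊕1⊕0⊕1⊕0⊕1⊕0⊕0 = 1
Syndrome s8…s1 = 1110 → error at position 14.
Flip position 14: 110101001010100 → 110101001010110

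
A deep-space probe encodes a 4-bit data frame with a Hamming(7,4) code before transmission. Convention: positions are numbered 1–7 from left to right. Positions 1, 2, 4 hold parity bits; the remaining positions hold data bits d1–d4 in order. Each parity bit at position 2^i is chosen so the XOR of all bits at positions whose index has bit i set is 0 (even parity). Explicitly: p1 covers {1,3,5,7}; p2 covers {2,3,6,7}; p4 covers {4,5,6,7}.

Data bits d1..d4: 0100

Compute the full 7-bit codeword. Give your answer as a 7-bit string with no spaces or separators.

Place data at non-parity positions: p1 p2 0 p4 1 0 0
p1 (pos 1,3,5,7): XOR of data positions = 0⊕1⊕0 = 1
p2 (pos 2,3,6,7): XOR of data positions = 0⊕0⊕0 = 0
p4 (pos 4,5,6,7): XOR of data positions = 1⊕0⊕0 = 1
Codeword: 1001100

1001100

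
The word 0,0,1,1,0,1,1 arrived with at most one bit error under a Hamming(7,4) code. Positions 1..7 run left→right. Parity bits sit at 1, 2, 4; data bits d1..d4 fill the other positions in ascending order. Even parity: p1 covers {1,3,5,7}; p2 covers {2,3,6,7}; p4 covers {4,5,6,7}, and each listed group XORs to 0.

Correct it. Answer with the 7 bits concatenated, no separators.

0011001

s1 (pos 1,3,5,7): 0⊕1⊕0⊕1 = 0
s2 (pos 2,3,6,7): 0⊕1⊕1⊕1 = 1
s4 (pos 4,5,6,7): 1⊕0⊕1⊕1 = 1
Syndrome s4…s1 = 110 → error at position 6.
Flip position 6: 0011011 → 0011001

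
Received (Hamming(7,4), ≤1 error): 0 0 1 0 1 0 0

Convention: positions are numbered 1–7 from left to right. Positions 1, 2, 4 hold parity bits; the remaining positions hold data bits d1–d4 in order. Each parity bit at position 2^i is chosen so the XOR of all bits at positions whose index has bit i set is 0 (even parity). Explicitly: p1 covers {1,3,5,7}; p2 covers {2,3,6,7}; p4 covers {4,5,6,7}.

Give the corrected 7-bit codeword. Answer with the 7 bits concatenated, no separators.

s1 (pos 1,3,5,7): 0⊕1⊕1⊕0 = 0
s2 (pos 2,3,6,7): 0⊕1⊕0⊕0 = 1
s4 (pos 4,5,6,7): 0⊕1⊕0⊕0 = 1
Syndrome s4…s1 = 110 → error at position 6.
Flip position 6: 0010100 → 0010110

0010110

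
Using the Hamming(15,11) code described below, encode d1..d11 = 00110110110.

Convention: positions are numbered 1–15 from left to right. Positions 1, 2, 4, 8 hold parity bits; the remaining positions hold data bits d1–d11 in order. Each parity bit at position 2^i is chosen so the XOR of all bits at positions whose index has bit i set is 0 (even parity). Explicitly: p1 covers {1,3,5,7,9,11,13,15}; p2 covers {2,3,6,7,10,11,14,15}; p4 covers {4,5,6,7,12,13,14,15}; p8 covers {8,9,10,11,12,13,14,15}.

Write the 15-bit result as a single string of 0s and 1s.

Place data at non-parity positions: p1 p2 0 p4 0 1 1 p8 0 1 1 0 1 1 0
p1 (pos 1,3,5,7,9,11,13,15): XOR of data positions = 0⊕0⊕1⊕0⊕1⊕1⊕0 = 1
p2 (pos 2,3,6,7,10,11,14,15): XOR of data positions = 0⊕1⊕1⊕1⊕1⊕1⊕0 = 1
p4 (pos 4,5,6,7,12,13,14,15): XOR of data positions = 0⊕1⊕1⊕0⊕1⊕1⊕0 = 0
p8 (pos 8,9,10,11,12,13,14,15): XOR of data positions = 0⊕1⊕1⊕0⊕1⊕1⊕0 = 0
Codeword: 110001100110110

110001100110110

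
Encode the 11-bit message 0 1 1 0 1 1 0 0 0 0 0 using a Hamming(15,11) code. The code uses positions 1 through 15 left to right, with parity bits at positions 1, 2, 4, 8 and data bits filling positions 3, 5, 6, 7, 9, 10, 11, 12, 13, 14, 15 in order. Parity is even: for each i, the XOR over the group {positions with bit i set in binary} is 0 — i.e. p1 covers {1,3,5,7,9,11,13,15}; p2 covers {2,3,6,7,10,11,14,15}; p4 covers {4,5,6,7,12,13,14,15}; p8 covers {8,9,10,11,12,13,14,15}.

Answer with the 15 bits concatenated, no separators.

Place data at non-parity positions: p1 p2 0 p4 1 1 0 p8 1 1 0 0 0 0 0
p1 (pos 1,3,5,7,9,11,13,15): XOR of data positions = 0⊕1⊕0⊕1⊕0⊕0⊕0 = 0
p2 (pos 2,3,6,7,10,11,14,15): XOR of data positions = 0⊕1⊕0⊕1⊕0⊕0⊕0 = 0
p4 (pos 4,5,6,7,12,13,14,15): XOR of data positions = 1⊕1⊕0⊕0⊕0⊕0⊕0 = 0
p8 (pos 8,9,10,11,12,13,14,15): XOR of data positions = 1⊕1⊕0⊕0⊕0⊕0⊕0 = 0
Codeword: 000011001100000

000011001100000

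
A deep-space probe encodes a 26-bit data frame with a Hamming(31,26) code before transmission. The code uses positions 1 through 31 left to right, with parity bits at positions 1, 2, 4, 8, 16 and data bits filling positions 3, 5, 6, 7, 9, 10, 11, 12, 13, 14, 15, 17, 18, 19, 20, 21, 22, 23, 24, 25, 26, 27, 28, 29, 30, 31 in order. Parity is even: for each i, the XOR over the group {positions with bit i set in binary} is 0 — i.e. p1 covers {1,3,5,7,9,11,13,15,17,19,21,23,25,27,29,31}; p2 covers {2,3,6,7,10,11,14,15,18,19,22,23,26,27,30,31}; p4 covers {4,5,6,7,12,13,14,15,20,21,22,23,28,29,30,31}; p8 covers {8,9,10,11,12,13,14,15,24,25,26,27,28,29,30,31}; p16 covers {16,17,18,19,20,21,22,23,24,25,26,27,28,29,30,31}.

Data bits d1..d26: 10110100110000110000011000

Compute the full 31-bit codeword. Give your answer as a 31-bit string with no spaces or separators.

1011011101001100000110000011000

Place data at non-parity positions: p1 p2 1 p4 0 1 1 p8 0 1 0 0 1 1 0 p16 0 0 0 1 1 0 0 0 0 0 1 1 0 0 0
p1 (pos 1,3,5,7,9,11,13,15,17,19,21,23,25,27,29,31): XOR of data positions = 1⊕0⊕1⊕0⊕0⊕1⊕0⊕0⊕0⊕1⊕0⊕0⊕1⊕0⊕0 = 1
p2 (pos 2,3,6,7,10,11,14,15,18,19,22,23,26,27,30,31): XOR of data positions = 1⊕1⊕1⊕1⊕0⊕1⊕0⊕0⊕0⊕0⊕0⊕0⊕1⊕0⊕0 = 0
p4 (pos 4,5,6,7,12,13,14,15,20,21,22,23,28,29,30,31): XOR of data positions = 0⊕1⊕1⊕0⊕1⊕1⊕0⊕1⊕1⊕0⊕0⊕1⊕0⊕0⊕0 = 1
p8 (pos 8,9,10,11,12,13,14,15,24,25,26,27,28,29,30,31): XOR of data positions = 0⊕1⊕0⊕0⊕1⊕1⊕0⊕0⊕0⊕0⊕1⊕1⊕0⊕0⊕0 = 1
p16 (pos 16,17,18,19,20,21,22,23,24,25,26,27,28,29,30,31): XOR of data positions = 0⊕0⊕0⊕1⊕1⊕0⊕0⊕0⊕0⊕0⊕1⊕1⊕0⊕0⊕0 = 0
Codeword: 1011011101001100000110000011000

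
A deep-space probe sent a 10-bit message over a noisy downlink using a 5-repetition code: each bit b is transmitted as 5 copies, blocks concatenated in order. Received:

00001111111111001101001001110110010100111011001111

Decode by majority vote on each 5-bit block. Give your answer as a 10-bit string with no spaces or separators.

Block 1 (00001): 1 one → 0
Block 2 (11111): 5 ones → 1
Block 3 (11110): 4 ones → 1
Block 4 (01101): 3 ones → 1
Block 5 (00100): 1 one → 0
Block 6 (11101): 4 ones → 1
Block 7 (10010): 2 ones → 0
Block 8 (10011): 3 ones → 1
Block 9 (10110): 3 ones → 1
Block 10 (01111): 4 ones → 1

0111010111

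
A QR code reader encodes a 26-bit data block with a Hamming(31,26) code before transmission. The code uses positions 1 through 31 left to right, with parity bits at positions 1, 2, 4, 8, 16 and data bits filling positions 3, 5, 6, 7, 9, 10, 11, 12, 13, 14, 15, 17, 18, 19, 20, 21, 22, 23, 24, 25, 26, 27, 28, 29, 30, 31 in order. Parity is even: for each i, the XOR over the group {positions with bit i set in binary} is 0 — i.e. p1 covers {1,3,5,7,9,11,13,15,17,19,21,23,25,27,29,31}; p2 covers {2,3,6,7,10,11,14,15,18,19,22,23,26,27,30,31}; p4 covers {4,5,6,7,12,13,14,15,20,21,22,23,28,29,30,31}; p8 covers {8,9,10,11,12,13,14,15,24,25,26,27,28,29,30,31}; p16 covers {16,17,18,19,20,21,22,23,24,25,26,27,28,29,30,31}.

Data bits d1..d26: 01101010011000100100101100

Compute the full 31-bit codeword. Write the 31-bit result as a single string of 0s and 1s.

Place data at non-parity positions: p1 p2 0 p4 1 1 0 p8 1 0 1 0 0 1 1 p16 0 0 0 1 0 0 1 0 0 1 0 1 1 0 0
p1 (pos 1,3,5,7,9,11,13,15,17,19,21,23,25,27,29,31): XOR of data positions = 0⊕1⊕0⊕1⊕1⊕0⊕1⊕0⊕0⊕0⊕1⊕0⊕0⊕1⊕0 = 0
p2 (pos 2,3,6,7,10,11,14,15,18,19,22,23,26,27,30,31): XOR of data positions = 0⊕1⊕0⊕0⊕1⊕1⊕1⊕0⊕0⊕0⊕1⊕1⊕0⊕0⊕0 = 0
p4 (pos 4,5,6,7,12,13,14,15,20,21,22,23,28,29,30,31): XOR of data positions = 1⊕1⊕0⊕0⊕0⊕1⊕1⊕1⊕0⊕0⊕1⊕1⊕1⊕0⊕0 = 0
p8 (pos 8,9,10,11,12,13,14,15,24,25,26,27,28,29,30,31): XOR of data positions = 1⊕0⊕1⊕0⊕0⊕1⊕1⊕0⊕0⊕1⊕0⊕1⊕1⊕0⊕0 = 1
p16 (pos 16,17,18,19,20,21,22,23,24,25,26,27,28,29,30,31): XOR of data positions = 0⊕0⊕0⊕1⊕0⊕0⊕1⊕0⊕0⊕1⊕0⊕1⊕1⊕0⊕0 = 1
Codeword: 0000110110100111000100100101100

0000110110100111000100100101100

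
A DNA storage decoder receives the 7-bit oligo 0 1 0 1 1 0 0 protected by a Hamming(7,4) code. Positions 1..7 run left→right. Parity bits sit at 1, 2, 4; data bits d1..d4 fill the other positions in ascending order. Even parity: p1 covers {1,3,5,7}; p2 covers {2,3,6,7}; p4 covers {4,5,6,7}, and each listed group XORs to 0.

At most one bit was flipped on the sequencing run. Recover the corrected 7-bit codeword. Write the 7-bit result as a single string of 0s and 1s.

s1 (pos 1,3,5,7): 0⊕0⊕1⊕0 = 1
s2 (pos 2,3,6,7): 1⊕0⊕0⊕0 = 1
s4 (pos 4,5,6,7): 1⊕1⊕0⊕0 = 0
Syndrome s4…s1 = 011 → error at position 3.
Flip position 3: 0101100 → 0111100

0111100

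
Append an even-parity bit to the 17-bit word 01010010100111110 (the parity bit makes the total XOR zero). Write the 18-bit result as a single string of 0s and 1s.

XOR of the 17 data bits: 0⊕1⊕0⊕1⊕0⊕0⊕1⊕0⊕1⊕0⊕0⊕1⊕1⊕1⊕1⊕1⊕0 = 1
Parity bit = 1 (so all 18 bits XOR to 0).

010100101001111101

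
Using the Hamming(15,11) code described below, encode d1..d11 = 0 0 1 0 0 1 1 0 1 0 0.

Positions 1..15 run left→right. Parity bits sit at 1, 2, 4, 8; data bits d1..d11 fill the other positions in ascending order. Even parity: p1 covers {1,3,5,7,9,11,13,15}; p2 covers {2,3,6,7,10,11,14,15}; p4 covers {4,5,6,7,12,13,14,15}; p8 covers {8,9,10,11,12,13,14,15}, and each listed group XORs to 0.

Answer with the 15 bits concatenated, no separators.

Place data at non-parity positions: p1 p2 0 p4 0 1 0 p8 0 1 1 0 1 0 0
p1 (pos 1,3,5,7,9,11,13,15): XOR of data positions = 0⊕0⊕0⊕0⊕1⊕1⊕0 = 0
p2 (pos 2,3,6,7,10,11,14,15): XOR of data positions = 0⊕1⊕0⊕1⊕1⊕0⊕0 = 1
p4 (pos 4,5,6,7,12,13,14,15): XOR of data positions = 0⊕1⊕0⊕0⊕1⊕0⊕0 = 0
p8 (pos 8,9,10,11,12,13,14,15): XOR of data positions = 0⊕1⊕1⊕0⊕1⊕0⊕0 = 1
Codeword: 010001010110100

010001010110100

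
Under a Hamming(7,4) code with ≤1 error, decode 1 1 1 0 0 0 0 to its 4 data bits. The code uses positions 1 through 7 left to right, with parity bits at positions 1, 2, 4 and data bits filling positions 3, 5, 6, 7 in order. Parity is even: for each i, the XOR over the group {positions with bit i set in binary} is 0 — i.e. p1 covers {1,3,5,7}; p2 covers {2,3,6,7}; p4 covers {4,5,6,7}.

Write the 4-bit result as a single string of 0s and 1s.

s1 (pos 1,3,5,7): 1⊕1⊕0⊕0 = 0
s2 (pos 2,3,6,7): 1⊕1⊕0⊕0 = 0
s4 (pos 4,5,6,7): 0⊕0⊕0⊕0 = 0
Syndrome s4…s1 = 000 → no error.
Read data bits from positions 3,5,6,7: 1000

1000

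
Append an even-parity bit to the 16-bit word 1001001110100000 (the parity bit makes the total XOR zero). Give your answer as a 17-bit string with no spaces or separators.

10010011101000000

XOR of the 16 data bits: 1⊕0⊕0⊕1⊕0⊕0⊕1⊕1⊕1⊕0⊕1⊕0⊕0⊕0⊕0⊕0 = 0
Parity bit = 0 (so all 17 bits XOR to 0).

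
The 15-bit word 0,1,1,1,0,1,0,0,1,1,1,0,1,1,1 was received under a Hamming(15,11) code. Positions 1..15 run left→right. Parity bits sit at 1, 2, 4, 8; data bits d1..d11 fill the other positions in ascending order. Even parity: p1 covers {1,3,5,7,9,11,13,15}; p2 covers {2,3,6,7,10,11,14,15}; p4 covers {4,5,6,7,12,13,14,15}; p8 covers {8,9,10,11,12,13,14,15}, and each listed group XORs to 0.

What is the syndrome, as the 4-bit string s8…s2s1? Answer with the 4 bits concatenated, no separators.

0111

s1 (pos 1,3,5,7,9,11,13,15): 0⊕1⊕0⊕0⊕1⊕1⊕1⊕1 = 1
s2 (pos 2,3,6,7,10,11,14,15): 1⊕1⊕1⊕0⊕1⊕1⊕1⊕1 = 1
s4 (pos 4,5,6,7,12,13,14,15): 1⊕0⊕1⊕0⊕0⊕1⊕1⊕1 = 1
s8 (pos 8,9,10,11,12,13,14,15): 0⊕1⊕1⊕1⊕0⊕1⊕1⊕1 = 0
Syndrome s8…s1 = 0111 → error at position 7.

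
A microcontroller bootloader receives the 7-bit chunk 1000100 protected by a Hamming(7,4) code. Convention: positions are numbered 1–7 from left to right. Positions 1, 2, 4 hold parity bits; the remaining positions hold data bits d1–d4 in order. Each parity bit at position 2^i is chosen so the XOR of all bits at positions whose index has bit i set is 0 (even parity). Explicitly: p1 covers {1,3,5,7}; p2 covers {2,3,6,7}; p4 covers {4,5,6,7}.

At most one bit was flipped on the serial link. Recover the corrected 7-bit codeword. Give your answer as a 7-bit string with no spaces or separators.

1001100

s1 (pos 1,3,5,7): 1⊕0⊕1⊕0 = 0
s2 (pos 2,3,6,7): 0⊕0⊕0⊕0 = 0
s4 (pos 4,5,6,7): 0⊕1⊕0⊕0 = 1
Syndrome s4…s1 = 100 → error at position 4.
Flip position 4: 1000100 → 1001100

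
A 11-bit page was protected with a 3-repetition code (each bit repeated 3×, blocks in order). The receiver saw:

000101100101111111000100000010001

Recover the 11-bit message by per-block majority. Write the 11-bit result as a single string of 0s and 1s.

01011100000

Block 1 (000): 0 ones → 0
Block 2 (101): 2 ones → 1
Block 3 (100): 1 one → 0
Block 4 (101): 2 ones → 1
Block 5 (111): 3 ones → 1
Block 6 (111): 3 ones → 1
Block 7 (000): 0 ones → 0
Block 8 (100): 1 one → 0
Block 9 (000): 0 ones → 0
Block 10 (010): 1 one → 0
Block 11 (001): 1 one → 0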